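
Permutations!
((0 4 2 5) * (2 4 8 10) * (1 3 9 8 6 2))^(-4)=(1 3 9 8 10)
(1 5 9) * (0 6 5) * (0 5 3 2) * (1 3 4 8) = (0 6 4 8 1 5 9 3 2) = [6, 5, 0, 2, 8, 9, 4, 7, 1, 3]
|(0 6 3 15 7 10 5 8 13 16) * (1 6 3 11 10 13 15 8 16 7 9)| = 22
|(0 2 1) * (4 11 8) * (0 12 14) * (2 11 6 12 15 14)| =10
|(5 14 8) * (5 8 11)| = |(5 14 11)| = 3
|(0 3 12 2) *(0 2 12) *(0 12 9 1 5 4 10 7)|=|(0 3 12 9 1 5 4 10 7)|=9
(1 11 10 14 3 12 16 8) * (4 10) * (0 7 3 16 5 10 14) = (0 7 3 12 5 10)(1 11 4 14 16 8) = [7, 11, 2, 12, 14, 10, 6, 3, 1, 9, 0, 4, 5, 13, 16, 15, 8]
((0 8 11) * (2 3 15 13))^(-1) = (0 11 8)(2 13 15 3)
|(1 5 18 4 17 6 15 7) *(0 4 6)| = 6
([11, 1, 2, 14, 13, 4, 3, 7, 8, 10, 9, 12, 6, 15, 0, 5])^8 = (15)(0 12 3)(6 14 11)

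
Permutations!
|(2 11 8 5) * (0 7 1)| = 12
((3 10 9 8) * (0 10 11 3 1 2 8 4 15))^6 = (0 10 9 4 15)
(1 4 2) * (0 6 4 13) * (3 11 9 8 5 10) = (0 6 4 2 1 13)(3 11 9 8 5 10) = [6, 13, 1, 11, 2, 10, 4, 7, 5, 8, 3, 9, 12, 0]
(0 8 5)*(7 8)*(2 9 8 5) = (0 7 5)(2 9 8) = [7, 1, 9, 3, 4, 0, 6, 5, 2, 8]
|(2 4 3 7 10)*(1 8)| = |(1 8)(2 4 3 7 10)| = 10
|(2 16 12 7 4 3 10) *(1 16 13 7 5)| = 12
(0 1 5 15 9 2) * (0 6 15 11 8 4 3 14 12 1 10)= [10, 5, 6, 14, 3, 11, 15, 7, 4, 2, 0, 8, 1, 13, 12, 9]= (0 10)(1 5 11 8 4 3 14 12)(2 6 15 9)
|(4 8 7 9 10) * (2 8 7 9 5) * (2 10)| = 12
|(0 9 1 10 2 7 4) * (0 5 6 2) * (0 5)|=|(0 9 1 10 5 6 2 7 4)|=9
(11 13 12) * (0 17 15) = [17, 1, 2, 3, 4, 5, 6, 7, 8, 9, 10, 13, 11, 12, 14, 0, 16, 15] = (0 17 15)(11 13 12)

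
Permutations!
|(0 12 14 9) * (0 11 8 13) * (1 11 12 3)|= |(0 3 1 11 8 13)(9 12 14)|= 6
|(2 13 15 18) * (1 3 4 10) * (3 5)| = |(1 5 3 4 10)(2 13 15 18)| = 20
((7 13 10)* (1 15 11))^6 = (15)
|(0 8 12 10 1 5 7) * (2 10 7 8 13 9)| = |(0 13 9 2 10 1 5 8 12 7)| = 10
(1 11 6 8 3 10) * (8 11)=[0, 8, 2, 10, 4, 5, 11, 7, 3, 9, 1, 6]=(1 8 3 10)(6 11)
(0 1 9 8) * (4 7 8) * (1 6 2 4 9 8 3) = [6, 8, 4, 1, 7, 5, 2, 3, 0, 9] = (9)(0 6 2 4 7 3 1 8)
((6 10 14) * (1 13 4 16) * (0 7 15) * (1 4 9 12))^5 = ((0 7 15)(1 13 9 12)(4 16)(6 10 14))^5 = (0 15 7)(1 13 9 12)(4 16)(6 14 10)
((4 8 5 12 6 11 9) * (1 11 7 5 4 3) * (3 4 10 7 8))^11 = ((1 11 9 4 3)(5 12 6 8 10 7))^11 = (1 11 9 4 3)(5 7 10 8 6 12)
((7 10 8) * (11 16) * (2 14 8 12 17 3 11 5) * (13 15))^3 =(2 7 17 16 14 10 3 5 8 12 11)(13 15)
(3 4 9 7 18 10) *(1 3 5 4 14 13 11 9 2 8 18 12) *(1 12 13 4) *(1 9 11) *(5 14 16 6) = (1 3 16 6 5 9 7 13)(2 8 18 10 14 4) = [0, 3, 8, 16, 2, 9, 5, 13, 18, 7, 14, 11, 12, 1, 4, 15, 6, 17, 10]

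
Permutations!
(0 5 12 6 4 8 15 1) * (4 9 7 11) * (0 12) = (0 5)(1 12 6 9 7 11 4 8 15) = [5, 12, 2, 3, 8, 0, 9, 11, 15, 7, 10, 4, 6, 13, 14, 1]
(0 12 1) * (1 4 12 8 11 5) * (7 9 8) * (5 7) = [5, 0, 2, 3, 12, 1, 6, 9, 11, 8, 10, 7, 4] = (0 5 1)(4 12)(7 9 8 11)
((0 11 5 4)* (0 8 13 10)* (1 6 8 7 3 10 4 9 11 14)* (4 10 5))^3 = (0 6 10 1 13 14 8)(3 11)(4 5)(7 9) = ((0 14 1 6 8 13 10)(3 5 9 11 4 7))^3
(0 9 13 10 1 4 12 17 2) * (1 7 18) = (0 9 13 10 7 18 1 4 12 17 2) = [9, 4, 0, 3, 12, 5, 6, 18, 8, 13, 7, 11, 17, 10, 14, 15, 16, 2, 1]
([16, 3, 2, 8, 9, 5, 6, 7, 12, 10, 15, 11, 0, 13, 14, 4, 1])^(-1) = (0 12 8 3 1 16)(4 15 10 9)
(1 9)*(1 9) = (9) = [0, 1, 2, 3, 4, 5, 6, 7, 8, 9]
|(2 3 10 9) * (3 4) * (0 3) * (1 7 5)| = 6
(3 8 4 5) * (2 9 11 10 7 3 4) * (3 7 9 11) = (2 11 10 9 3 8)(4 5) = [0, 1, 11, 8, 5, 4, 6, 7, 2, 3, 9, 10]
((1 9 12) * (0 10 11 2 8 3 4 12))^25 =(0 3)(1 2)(4 10)(8 9)(11 12)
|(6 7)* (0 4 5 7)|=5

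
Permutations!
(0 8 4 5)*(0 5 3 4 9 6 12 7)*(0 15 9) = [8, 1, 2, 4, 3, 5, 12, 15, 0, 6, 10, 11, 7, 13, 14, 9] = (0 8)(3 4)(6 12 7 15 9)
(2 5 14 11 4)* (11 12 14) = (2 5 11 4)(12 14) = [0, 1, 5, 3, 2, 11, 6, 7, 8, 9, 10, 4, 14, 13, 12]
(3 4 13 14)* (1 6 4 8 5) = (1 6 4 13 14 3 8 5) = [0, 6, 2, 8, 13, 1, 4, 7, 5, 9, 10, 11, 12, 14, 3]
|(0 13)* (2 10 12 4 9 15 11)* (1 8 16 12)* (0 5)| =30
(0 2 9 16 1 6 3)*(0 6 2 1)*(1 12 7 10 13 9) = (0 12 7 10 13 9 16)(1 2)(3 6) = [12, 2, 1, 6, 4, 5, 3, 10, 8, 16, 13, 11, 7, 9, 14, 15, 0]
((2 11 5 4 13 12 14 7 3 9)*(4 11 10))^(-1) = (2 9 3 7 14 12 13 4 10)(5 11)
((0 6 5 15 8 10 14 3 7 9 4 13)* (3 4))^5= ((0 6 5 15 8 10 14 4 13)(3 7 9))^5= (0 10 6 14 5 4 15 13 8)(3 9 7)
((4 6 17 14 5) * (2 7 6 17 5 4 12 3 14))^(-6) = ((2 7 6 5 12 3 14 4 17))^(-6) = (2 5 14)(3 17 6)(4 7 12)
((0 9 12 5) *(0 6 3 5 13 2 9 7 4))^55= ((0 7 4)(2 9 12 13)(3 5 6))^55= (0 7 4)(2 13 12 9)(3 5 6)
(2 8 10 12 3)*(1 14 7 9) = (1 14 7 9)(2 8 10 12 3) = [0, 14, 8, 2, 4, 5, 6, 9, 10, 1, 12, 11, 3, 13, 7]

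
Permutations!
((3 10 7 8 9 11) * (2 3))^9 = ((2 3 10 7 8 9 11))^9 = (2 10 8 11 3 7 9)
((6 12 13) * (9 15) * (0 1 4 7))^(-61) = ((0 1 4 7)(6 12 13)(9 15))^(-61) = (0 7 4 1)(6 13 12)(9 15)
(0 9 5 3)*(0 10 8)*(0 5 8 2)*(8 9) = (0 8 5 3 10 2) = [8, 1, 0, 10, 4, 3, 6, 7, 5, 9, 2]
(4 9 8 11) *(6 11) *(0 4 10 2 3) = (0 4 9 8 6 11 10 2 3) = [4, 1, 3, 0, 9, 5, 11, 7, 6, 8, 2, 10]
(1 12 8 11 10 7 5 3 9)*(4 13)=[0, 12, 2, 9, 13, 3, 6, 5, 11, 1, 7, 10, 8, 4]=(1 12 8 11 10 7 5 3 9)(4 13)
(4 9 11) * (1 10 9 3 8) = (1 10 9 11 4 3 8) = [0, 10, 2, 8, 3, 5, 6, 7, 1, 11, 9, 4]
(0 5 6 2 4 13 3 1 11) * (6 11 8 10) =(0 5 11)(1 8 10 6 2 4 13 3) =[5, 8, 4, 1, 13, 11, 2, 7, 10, 9, 6, 0, 12, 3]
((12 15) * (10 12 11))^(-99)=(10 12 15 11)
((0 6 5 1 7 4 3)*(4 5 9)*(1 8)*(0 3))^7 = (0 4 9 6)(1 8 5 7)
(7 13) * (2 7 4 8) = (2 7 13 4 8) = [0, 1, 7, 3, 8, 5, 6, 13, 2, 9, 10, 11, 12, 4]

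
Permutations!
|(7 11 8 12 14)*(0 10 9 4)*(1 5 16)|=60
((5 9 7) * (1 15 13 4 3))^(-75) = (15)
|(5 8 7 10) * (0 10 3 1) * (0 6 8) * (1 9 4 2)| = 24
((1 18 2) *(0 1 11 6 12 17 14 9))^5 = (0 6)(1 12)(2 14)(9 11)(17 18)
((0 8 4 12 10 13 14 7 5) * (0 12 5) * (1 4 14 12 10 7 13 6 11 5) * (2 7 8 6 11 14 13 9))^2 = ((0 6 14 9 2 7)(1 4)(5 10 11)(8 13 12))^2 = (0 14 2)(5 11 10)(6 9 7)(8 12 13)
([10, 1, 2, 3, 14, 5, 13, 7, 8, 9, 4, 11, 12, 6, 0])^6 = [4, 1, 2, 3, 0, 5, 6, 7, 8, 9, 14, 11, 12, 13, 10]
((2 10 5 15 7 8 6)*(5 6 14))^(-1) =((2 10 6)(5 15 7 8 14))^(-1) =(2 6 10)(5 14 8 7 15)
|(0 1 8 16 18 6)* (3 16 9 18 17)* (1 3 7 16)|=|(0 3 1 8 9 18 6)(7 16 17)|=21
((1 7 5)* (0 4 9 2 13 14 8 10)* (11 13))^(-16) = ((0 4 9 2 11 13 14 8 10)(1 7 5))^(-16) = (0 9 11 14 10 4 2 13 8)(1 5 7)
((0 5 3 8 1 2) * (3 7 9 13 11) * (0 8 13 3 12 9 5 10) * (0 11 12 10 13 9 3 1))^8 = ((0 13 12 3 9 1 2 8)(5 7)(10 11))^8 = (13)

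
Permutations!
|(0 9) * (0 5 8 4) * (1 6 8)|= |(0 9 5 1 6 8 4)|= 7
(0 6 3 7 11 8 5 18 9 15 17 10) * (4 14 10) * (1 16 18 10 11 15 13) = (0 6 3 7 15 17 4 14 11 8 5 10)(1 16 18 9 13) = [6, 16, 2, 7, 14, 10, 3, 15, 5, 13, 0, 8, 12, 1, 11, 17, 18, 4, 9]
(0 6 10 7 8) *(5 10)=(0 6 5 10 7 8)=[6, 1, 2, 3, 4, 10, 5, 8, 0, 9, 7]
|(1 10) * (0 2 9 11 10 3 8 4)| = |(0 2 9 11 10 1 3 8 4)| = 9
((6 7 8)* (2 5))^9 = (8)(2 5)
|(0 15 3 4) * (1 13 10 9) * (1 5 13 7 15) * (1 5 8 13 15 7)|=|(0 5 15 3 4)(8 13 10 9)|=20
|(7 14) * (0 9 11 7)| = |(0 9 11 7 14)| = 5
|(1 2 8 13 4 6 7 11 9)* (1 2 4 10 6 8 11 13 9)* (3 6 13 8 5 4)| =8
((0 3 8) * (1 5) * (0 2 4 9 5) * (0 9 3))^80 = (1 5 9)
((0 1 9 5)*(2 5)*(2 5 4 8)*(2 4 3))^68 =((0 1 9 5)(2 3)(4 8))^68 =(9)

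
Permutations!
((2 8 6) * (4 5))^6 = (8)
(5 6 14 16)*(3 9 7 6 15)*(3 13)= [0, 1, 2, 9, 4, 15, 14, 6, 8, 7, 10, 11, 12, 3, 16, 13, 5]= (3 9 7 6 14 16 5 15 13)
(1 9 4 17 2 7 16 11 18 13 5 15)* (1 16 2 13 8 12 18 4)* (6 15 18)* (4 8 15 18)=(1 9)(2 7)(4 17 13 5)(6 18 15 16 11 8 12)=[0, 9, 7, 3, 17, 4, 18, 2, 12, 1, 10, 8, 6, 5, 14, 16, 11, 13, 15]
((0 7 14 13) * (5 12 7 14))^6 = (14)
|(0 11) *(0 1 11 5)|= 2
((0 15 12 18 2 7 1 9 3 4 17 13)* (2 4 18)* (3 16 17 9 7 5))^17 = ((0 15 12 2 5 3 18 4 9 16 17 13)(1 7))^17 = (0 3 17 2 9 15 18 13 5 16 12 4)(1 7)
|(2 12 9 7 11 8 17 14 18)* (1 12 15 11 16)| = |(1 12 9 7 16)(2 15 11 8 17 14 18)| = 35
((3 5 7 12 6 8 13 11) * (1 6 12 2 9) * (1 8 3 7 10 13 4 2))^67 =(1 5 11 6 10 7 3 13)(2 4 8 9) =((1 6 3 5 10 13 11 7)(2 9 8 4))^67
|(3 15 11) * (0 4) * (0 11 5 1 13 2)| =9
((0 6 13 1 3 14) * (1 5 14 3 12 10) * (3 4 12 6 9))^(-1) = (0 14 5 13 6 1 10 12 4 3 9)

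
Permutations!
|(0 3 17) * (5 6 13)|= |(0 3 17)(5 6 13)|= 3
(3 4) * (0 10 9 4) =(0 10 9 4 3) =[10, 1, 2, 0, 3, 5, 6, 7, 8, 4, 9]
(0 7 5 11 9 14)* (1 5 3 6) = (0 7 3 6 1 5 11 9 14) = [7, 5, 2, 6, 4, 11, 1, 3, 8, 14, 10, 9, 12, 13, 0]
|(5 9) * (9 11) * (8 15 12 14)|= 12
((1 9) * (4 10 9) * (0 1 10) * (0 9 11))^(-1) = (0 11 10 9 4 1)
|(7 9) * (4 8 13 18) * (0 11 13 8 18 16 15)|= 10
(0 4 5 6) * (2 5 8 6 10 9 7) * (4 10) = (0 10 9 7 2 5 4 8 6) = [10, 1, 5, 3, 8, 4, 0, 2, 6, 7, 9]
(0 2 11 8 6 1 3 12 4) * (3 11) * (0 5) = (0 2 3 12 4 5)(1 11 8 6) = [2, 11, 3, 12, 5, 0, 1, 7, 6, 9, 10, 8, 4]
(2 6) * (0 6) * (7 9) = (0 6 2)(7 9) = [6, 1, 0, 3, 4, 5, 2, 9, 8, 7]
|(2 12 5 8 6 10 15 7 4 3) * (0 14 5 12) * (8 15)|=24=|(0 14 5 15 7 4 3 2)(6 10 8)|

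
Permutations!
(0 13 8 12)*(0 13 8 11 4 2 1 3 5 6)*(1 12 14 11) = (0 8 14 11 4 2 12 13 1 3 5 6) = [8, 3, 12, 5, 2, 6, 0, 7, 14, 9, 10, 4, 13, 1, 11]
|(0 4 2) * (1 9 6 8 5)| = 15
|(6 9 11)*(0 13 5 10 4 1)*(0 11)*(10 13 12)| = |(0 12 10 4 1 11 6 9)(5 13)| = 8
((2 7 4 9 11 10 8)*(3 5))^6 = (2 8 10 11 9 4 7) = ((2 7 4 9 11 10 8)(3 5))^6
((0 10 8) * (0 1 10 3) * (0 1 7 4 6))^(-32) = ((0 3 1 10 8 7 4 6))^(-32) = (10)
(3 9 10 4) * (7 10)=[0, 1, 2, 9, 3, 5, 6, 10, 8, 7, 4]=(3 9 7 10 4)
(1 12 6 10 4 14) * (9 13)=(1 12 6 10 4 14)(9 13)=[0, 12, 2, 3, 14, 5, 10, 7, 8, 13, 4, 11, 6, 9, 1]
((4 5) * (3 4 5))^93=((5)(3 4))^93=(5)(3 4)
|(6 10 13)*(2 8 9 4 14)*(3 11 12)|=15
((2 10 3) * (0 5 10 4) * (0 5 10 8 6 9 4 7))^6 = (0 10 3 2 7)(4 5 8 6 9)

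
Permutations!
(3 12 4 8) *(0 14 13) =(0 14 13)(3 12 4 8) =[14, 1, 2, 12, 8, 5, 6, 7, 3, 9, 10, 11, 4, 0, 13]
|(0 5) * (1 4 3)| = 6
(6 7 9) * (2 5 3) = (2 5 3)(6 7 9) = [0, 1, 5, 2, 4, 3, 7, 9, 8, 6]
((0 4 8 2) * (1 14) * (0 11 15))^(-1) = (0 15 11 2 8 4)(1 14)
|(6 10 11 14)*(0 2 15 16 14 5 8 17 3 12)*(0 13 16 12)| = |(0 2 15 12 13 16 14 6 10 11 5 8 17 3)| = 14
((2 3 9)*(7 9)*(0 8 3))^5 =((0 8 3 7 9 2))^5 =(0 2 9 7 3 8)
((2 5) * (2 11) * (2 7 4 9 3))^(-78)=((2 5 11 7 4 9 3))^(-78)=(2 3 9 4 7 11 5)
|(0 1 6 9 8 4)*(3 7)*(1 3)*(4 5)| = 9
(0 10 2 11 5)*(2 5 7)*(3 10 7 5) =(0 7 2 11 5)(3 10) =[7, 1, 11, 10, 4, 0, 6, 2, 8, 9, 3, 5]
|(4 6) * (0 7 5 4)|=5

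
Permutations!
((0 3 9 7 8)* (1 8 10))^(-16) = (0 1 7 3 8 10 9)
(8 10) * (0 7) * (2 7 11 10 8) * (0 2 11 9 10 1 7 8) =[9, 7, 8, 3, 4, 5, 6, 2, 0, 10, 11, 1] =(0 9 10 11 1 7 2 8)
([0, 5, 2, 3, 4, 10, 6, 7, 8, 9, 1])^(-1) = [0, 10, 2, 3, 4, 1, 6, 7, 8, 9, 5]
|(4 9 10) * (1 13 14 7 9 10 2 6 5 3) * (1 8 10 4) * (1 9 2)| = 11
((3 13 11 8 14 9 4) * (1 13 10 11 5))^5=(1 5 13)(3 9 8 10 4 14 11)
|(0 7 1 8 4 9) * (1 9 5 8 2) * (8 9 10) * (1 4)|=9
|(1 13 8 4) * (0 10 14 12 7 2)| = 12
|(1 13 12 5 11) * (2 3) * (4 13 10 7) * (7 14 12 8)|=|(1 10 14 12 5 11)(2 3)(4 13 8 7)|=12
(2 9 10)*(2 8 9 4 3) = (2 4 3)(8 9 10) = [0, 1, 4, 2, 3, 5, 6, 7, 9, 10, 8]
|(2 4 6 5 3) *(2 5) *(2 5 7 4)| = |(3 7 4 6 5)| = 5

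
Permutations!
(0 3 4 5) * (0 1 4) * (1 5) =(5)(0 3)(1 4) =[3, 4, 2, 0, 1, 5]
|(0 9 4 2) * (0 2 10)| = 4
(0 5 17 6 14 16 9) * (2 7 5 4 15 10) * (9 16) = [4, 1, 7, 3, 15, 17, 14, 5, 8, 0, 2, 11, 12, 13, 9, 10, 16, 6] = (0 4 15 10 2 7 5 17 6 14 9)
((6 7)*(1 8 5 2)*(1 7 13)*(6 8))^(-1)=((1 6 13)(2 7 8 5))^(-1)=(1 13 6)(2 5 8 7)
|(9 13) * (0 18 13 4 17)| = 6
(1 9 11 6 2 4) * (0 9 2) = [9, 2, 4, 3, 1, 5, 0, 7, 8, 11, 10, 6] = (0 9 11 6)(1 2 4)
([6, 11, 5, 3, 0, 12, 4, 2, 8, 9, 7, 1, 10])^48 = [0, 1, 10, 3, 4, 7, 6, 12, 8, 9, 5, 11, 2]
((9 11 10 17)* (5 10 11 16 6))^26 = (5 17 16)(6 10 9)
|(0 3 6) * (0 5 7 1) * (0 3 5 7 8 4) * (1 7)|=12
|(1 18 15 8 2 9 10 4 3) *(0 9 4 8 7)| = 11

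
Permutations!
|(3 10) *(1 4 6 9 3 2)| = |(1 4 6 9 3 10 2)| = 7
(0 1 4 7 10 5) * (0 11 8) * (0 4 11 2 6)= (0 1 11 8 4 7 10 5 2 6)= [1, 11, 6, 3, 7, 2, 0, 10, 4, 9, 5, 8]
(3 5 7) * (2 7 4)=(2 7 3 5 4)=[0, 1, 7, 5, 2, 4, 6, 3]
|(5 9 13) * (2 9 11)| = 5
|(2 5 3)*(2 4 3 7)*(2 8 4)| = |(2 5 7 8 4 3)| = 6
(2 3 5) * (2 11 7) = [0, 1, 3, 5, 4, 11, 6, 2, 8, 9, 10, 7] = (2 3 5 11 7)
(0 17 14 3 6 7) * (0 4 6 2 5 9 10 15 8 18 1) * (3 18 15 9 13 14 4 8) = (0 17 4 6 7 8 15 3 2 5 13 14 18 1)(9 10) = [17, 0, 5, 2, 6, 13, 7, 8, 15, 10, 9, 11, 12, 14, 18, 3, 16, 4, 1]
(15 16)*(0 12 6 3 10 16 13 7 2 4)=(0 12 6 3 10 16 15 13 7 2 4)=[12, 1, 4, 10, 0, 5, 3, 2, 8, 9, 16, 11, 6, 7, 14, 13, 15]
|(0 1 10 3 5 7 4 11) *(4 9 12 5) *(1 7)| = 10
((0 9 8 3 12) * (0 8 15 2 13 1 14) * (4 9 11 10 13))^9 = (0 13)(1 11)(2 4 9 15)(10 14)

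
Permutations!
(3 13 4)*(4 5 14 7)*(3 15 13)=[0, 1, 2, 3, 15, 14, 6, 4, 8, 9, 10, 11, 12, 5, 7, 13]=(4 15 13 5 14 7)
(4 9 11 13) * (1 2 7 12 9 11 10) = (1 2 7 12 9 10)(4 11 13) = [0, 2, 7, 3, 11, 5, 6, 12, 8, 10, 1, 13, 9, 4]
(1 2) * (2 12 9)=(1 12 9 2)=[0, 12, 1, 3, 4, 5, 6, 7, 8, 2, 10, 11, 9]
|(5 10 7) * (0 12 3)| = |(0 12 3)(5 10 7)| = 3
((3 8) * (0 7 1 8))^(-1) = (0 3 8 1 7)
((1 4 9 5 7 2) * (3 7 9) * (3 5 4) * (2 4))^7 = (9)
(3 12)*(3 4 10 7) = (3 12 4 10 7) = [0, 1, 2, 12, 10, 5, 6, 3, 8, 9, 7, 11, 4]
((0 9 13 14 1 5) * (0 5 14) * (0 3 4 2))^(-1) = ((0 9 13 3 4 2)(1 14))^(-1) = (0 2 4 3 13 9)(1 14)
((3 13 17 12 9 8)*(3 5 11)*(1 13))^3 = ((1 13 17 12 9 8 5 11 3))^3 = (1 12 5)(3 17 8)(9 11 13)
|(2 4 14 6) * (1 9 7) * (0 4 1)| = 8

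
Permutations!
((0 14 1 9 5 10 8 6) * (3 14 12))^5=(0 9)(1 6)(3 10)(5 12)(8 14)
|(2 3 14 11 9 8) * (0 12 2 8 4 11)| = 15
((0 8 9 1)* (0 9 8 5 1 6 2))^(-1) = ((0 5 1 9 6 2))^(-1) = (0 2 6 9 1 5)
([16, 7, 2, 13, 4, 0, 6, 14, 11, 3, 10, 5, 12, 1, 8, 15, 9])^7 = [14, 16, 2, 5, 4, 7, 6, 9, 13, 11, 10, 1, 12, 0, 3, 15, 8]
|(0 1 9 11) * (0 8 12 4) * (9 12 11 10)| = 4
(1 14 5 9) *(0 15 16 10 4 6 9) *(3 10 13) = (0 15 16 13 3 10 4 6 9 1 14 5) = [15, 14, 2, 10, 6, 0, 9, 7, 8, 1, 4, 11, 12, 3, 5, 16, 13]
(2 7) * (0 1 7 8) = (0 1 7 2 8) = [1, 7, 8, 3, 4, 5, 6, 2, 0]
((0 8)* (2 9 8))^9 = (0 2 9 8)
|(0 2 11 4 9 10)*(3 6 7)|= |(0 2 11 4 9 10)(3 6 7)|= 6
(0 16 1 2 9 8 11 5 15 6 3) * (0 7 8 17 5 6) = (0 16 1 2 9 17 5 15)(3 7 8 11 6) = [16, 2, 9, 7, 4, 15, 3, 8, 11, 17, 10, 6, 12, 13, 14, 0, 1, 5]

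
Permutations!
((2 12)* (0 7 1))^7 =(0 7 1)(2 12)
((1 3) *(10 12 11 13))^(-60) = ((1 3)(10 12 11 13))^(-60) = (13)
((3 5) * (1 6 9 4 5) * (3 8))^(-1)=(1 3 8 5 4 9 6)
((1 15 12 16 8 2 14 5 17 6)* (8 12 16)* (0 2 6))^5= (17)(1 6 8 12 16 15)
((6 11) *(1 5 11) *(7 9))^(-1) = ((1 5 11 6)(7 9))^(-1) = (1 6 11 5)(7 9)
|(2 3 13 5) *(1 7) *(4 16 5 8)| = |(1 7)(2 3 13 8 4 16 5)| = 14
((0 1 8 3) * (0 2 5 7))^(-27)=(0 1 8 3 2 5 7)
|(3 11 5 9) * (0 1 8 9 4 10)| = 9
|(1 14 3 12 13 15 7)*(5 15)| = |(1 14 3 12 13 5 15 7)| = 8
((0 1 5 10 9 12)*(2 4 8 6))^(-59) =(0 1 5 10 9 12)(2 4 8 6)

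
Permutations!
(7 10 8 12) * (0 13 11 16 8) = (0 13 11 16 8 12 7 10) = [13, 1, 2, 3, 4, 5, 6, 10, 12, 9, 0, 16, 7, 11, 14, 15, 8]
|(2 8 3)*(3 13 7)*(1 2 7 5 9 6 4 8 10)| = 6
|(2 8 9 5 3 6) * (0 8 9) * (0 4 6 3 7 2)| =|(0 8 4 6)(2 9 5 7)| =4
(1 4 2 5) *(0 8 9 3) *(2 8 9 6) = [9, 4, 5, 0, 8, 1, 2, 7, 6, 3] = (0 9 3)(1 4 8 6 2 5)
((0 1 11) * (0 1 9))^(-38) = ((0 9)(1 11))^(-38) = (11)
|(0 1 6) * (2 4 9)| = |(0 1 6)(2 4 9)| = 3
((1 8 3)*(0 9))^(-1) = (0 9)(1 3 8)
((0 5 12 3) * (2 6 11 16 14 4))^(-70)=(0 12)(2 11 14)(3 5)(4 6 16)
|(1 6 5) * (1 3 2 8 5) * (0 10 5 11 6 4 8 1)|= 10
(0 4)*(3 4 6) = (0 6 3 4) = [6, 1, 2, 4, 0, 5, 3]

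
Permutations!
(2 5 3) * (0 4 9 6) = (0 4 9 6)(2 5 3) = [4, 1, 5, 2, 9, 3, 0, 7, 8, 6]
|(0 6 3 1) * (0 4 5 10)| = 7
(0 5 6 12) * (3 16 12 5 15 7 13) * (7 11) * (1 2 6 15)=(0 1 2 6 5 15 11 7 13 3 16 12)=[1, 2, 6, 16, 4, 15, 5, 13, 8, 9, 10, 7, 0, 3, 14, 11, 12]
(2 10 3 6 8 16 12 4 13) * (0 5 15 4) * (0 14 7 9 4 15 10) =(0 5 10 3 6 8 16 12 14 7 9 4 13 2) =[5, 1, 0, 6, 13, 10, 8, 9, 16, 4, 3, 11, 14, 2, 7, 15, 12]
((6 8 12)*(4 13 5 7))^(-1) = (4 7 5 13)(6 12 8)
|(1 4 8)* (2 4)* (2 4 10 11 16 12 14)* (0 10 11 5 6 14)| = 9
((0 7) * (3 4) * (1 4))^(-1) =((0 7)(1 4 3))^(-1) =(0 7)(1 3 4)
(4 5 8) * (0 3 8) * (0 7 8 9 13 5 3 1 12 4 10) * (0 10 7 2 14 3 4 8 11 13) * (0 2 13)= (0 1 12 8 7 11)(2 14 3 9)(5 13)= [1, 12, 14, 9, 4, 13, 6, 11, 7, 2, 10, 0, 8, 5, 3]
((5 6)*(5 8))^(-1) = (5 8 6)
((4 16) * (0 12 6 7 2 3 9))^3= (0 7 9 6 3 12 2)(4 16)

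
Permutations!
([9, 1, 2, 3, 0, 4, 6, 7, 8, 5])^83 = [4, 1, 2, 3, 5, 9, 6, 7, 8, 0]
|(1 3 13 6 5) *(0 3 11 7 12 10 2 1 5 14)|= |(0 3 13 6 14)(1 11 7 12 10 2)|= 30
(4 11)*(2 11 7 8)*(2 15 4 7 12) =(2 11 7 8 15 4 12) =[0, 1, 11, 3, 12, 5, 6, 8, 15, 9, 10, 7, 2, 13, 14, 4]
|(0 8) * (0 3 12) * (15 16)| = 4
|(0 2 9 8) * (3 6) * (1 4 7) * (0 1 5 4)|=30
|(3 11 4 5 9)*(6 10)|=|(3 11 4 5 9)(6 10)|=10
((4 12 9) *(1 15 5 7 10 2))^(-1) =((1 15 5 7 10 2)(4 12 9))^(-1) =(1 2 10 7 5 15)(4 9 12)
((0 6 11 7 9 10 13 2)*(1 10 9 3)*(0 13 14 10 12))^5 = (0 1 7 6 12 3 11)(2 13)(10 14)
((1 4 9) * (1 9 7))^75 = (9)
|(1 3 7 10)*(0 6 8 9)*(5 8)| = 20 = |(0 6 5 8 9)(1 3 7 10)|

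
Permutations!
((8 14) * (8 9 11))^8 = (14)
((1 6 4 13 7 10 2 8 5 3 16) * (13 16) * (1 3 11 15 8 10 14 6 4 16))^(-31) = ((1 4)(2 10)(3 13 7 14 6 16)(5 11 15 8))^(-31) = (1 4)(2 10)(3 16 6 14 7 13)(5 11 15 8)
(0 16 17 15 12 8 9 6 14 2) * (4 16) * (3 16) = [4, 1, 0, 16, 3, 5, 14, 7, 9, 6, 10, 11, 8, 13, 2, 12, 17, 15] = (0 4 3 16 17 15 12 8 9 6 14 2)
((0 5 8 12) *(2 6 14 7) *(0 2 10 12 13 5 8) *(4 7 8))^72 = (0 6 4 14 7 8 10 13 12 5 2)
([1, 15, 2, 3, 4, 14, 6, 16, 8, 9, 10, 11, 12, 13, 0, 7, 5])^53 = [16, 5, 2, 3, 4, 15, 6, 0, 8, 9, 10, 11, 12, 13, 7, 14, 1]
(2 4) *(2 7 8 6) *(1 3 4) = [0, 3, 1, 4, 7, 5, 2, 8, 6] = (1 3 4 7 8 6 2)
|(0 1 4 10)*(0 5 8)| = |(0 1 4 10 5 8)| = 6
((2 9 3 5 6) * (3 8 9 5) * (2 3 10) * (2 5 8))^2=(2 9 8)(3 5)(6 10)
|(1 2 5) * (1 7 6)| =|(1 2 5 7 6)| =5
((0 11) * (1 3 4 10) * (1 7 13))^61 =((0 11)(1 3 4 10 7 13))^61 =(0 11)(1 3 4 10 7 13)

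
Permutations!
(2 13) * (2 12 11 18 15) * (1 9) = (1 9)(2 13 12 11 18 15) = [0, 9, 13, 3, 4, 5, 6, 7, 8, 1, 10, 18, 11, 12, 14, 2, 16, 17, 15]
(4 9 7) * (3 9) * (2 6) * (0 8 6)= (0 8 6 2)(3 9 7 4)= [8, 1, 0, 9, 3, 5, 2, 4, 6, 7]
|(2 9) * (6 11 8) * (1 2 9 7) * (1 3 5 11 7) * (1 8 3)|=15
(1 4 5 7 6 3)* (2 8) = (1 4 5 7 6 3)(2 8) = [0, 4, 8, 1, 5, 7, 3, 6, 2]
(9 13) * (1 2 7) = (1 2 7)(9 13) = [0, 2, 7, 3, 4, 5, 6, 1, 8, 13, 10, 11, 12, 9]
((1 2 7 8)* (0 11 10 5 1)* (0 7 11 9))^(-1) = (0 9)(1 5 10 11 2)(7 8)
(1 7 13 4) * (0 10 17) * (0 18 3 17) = (0 10)(1 7 13 4)(3 17 18) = [10, 7, 2, 17, 1, 5, 6, 13, 8, 9, 0, 11, 12, 4, 14, 15, 16, 18, 3]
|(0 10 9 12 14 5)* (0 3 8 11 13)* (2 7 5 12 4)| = 22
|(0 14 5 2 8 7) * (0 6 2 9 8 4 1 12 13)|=|(0 14 5 9 8 7 6 2 4 1 12 13)|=12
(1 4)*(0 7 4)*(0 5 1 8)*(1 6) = [7, 5, 2, 3, 8, 6, 1, 4, 0] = (0 7 4 8)(1 5 6)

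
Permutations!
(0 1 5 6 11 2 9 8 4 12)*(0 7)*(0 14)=(0 1 5 6 11 2 9 8 4 12 7 14)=[1, 5, 9, 3, 12, 6, 11, 14, 4, 8, 10, 2, 7, 13, 0]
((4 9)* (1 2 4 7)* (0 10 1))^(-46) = (0 2 7 1 9 10 4)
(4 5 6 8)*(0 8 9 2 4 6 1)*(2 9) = (9)(0 8 6 2 4 5 1) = [8, 0, 4, 3, 5, 1, 2, 7, 6, 9]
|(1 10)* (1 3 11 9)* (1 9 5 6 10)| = 5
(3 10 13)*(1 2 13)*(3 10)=(1 2 13 10)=[0, 2, 13, 3, 4, 5, 6, 7, 8, 9, 1, 11, 12, 10]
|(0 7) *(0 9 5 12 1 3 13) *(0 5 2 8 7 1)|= 12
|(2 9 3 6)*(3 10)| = |(2 9 10 3 6)| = 5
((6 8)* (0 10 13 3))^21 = (0 10 13 3)(6 8)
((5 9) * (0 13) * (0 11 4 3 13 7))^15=(0 7)(3 4 11 13)(5 9)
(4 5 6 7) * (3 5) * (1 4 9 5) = (1 4 3)(5 6 7 9) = [0, 4, 2, 1, 3, 6, 7, 9, 8, 5]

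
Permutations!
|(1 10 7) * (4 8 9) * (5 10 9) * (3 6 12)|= |(1 9 4 8 5 10 7)(3 6 12)|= 21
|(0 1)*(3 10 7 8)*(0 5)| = 12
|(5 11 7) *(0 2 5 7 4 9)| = |(0 2 5 11 4 9)| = 6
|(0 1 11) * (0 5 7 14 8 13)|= 8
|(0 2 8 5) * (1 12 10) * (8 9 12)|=8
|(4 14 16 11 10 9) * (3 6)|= |(3 6)(4 14 16 11 10 9)|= 6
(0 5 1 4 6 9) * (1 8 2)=[5, 4, 1, 3, 6, 8, 9, 7, 2, 0]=(0 5 8 2 1 4 6 9)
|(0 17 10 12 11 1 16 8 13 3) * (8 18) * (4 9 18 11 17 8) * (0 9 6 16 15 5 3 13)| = |(0 8)(1 15 5 3 9 18 4 6 16 11)(10 12 17)| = 30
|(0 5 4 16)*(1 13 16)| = |(0 5 4 1 13 16)| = 6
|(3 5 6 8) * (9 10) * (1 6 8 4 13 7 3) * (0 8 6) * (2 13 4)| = 6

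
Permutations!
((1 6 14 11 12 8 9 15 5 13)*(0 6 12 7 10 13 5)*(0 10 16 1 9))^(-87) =(0 11 1)(6 7 12)(8 14 16)(9 15 10 13) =((0 6 14 11 7 16 1 12 8)(9 15 10 13))^(-87)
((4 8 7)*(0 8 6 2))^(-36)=(8)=((0 8 7 4 6 2))^(-36)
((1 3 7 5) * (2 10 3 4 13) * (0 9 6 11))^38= (0 6)(1 7 10 13)(2 4 5 3)(9 11)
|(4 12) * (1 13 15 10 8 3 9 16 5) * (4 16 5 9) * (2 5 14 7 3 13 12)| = |(1 12 16 9 14 7 3 4 2 5)(8 13 15 10)| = 20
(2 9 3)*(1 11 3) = (1 11 3 2 9) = [0, 11, 9, 2, 4, 5, 6, 7, 8, 1, 10, 3]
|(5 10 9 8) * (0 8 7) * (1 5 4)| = |(0 8 4 1 5 10 9 7)| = 8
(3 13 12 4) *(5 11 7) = (3 13 12 4)(5 11 7) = [0, 1, 2, 13, 3, 11, 6, 5, 8, 9, 10, 7, 4, 12]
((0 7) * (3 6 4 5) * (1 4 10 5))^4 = (10)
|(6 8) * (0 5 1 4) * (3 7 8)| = 4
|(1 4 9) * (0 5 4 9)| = 6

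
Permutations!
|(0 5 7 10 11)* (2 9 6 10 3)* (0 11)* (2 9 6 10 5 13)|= |(0 13 2 6 5 7 3 9 10)|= 9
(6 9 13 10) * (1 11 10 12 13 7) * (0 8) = (0 8)(1 11 10 6 9 7)(12 13) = [8, 11, 2, 3, 4, 5, 9, 1, 0, 7, 6, 10, 13, 12]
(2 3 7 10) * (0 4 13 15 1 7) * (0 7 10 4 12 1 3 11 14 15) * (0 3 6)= [12, 10, 11, 7, 13, 5, 0, 4, 8, 9, 2, 14, 1, 3, 15, 6]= (0 12 1 10 2 11 14 15 6)(3 7 4 13)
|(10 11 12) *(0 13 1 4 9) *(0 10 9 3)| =|(0 13 1 4 3)(9 10 11 12)| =20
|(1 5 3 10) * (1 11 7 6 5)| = 6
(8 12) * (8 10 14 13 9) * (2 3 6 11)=(2 3 6 11)(8 12 10 14 13 9)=[0, 1, 3, 6, 4, 5, 11, 7, 12, 8, 14, 2, 10, 9, 13]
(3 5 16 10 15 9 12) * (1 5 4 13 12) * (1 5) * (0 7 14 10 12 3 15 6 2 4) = (0 7 14 10 6 2 4 13 3)(5 16 12 15 9) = [7, 1, 4, 0, 13, 16, 2, 14, 8, 5, 6, 11, 15, 3, 10, 9, 12]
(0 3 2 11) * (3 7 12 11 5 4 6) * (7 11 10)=(0 11)(2 5 4 6 3)(7 12 10)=[11, 1, 5, 2, 6, 4, 3, 12, 8, 9, 7, 0, 10]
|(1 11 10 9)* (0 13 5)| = |(0 13 5)(1 11 10 9)| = 12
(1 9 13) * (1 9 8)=(1 8)(9 13)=[0, 8, 2, 3, 4, 5, 6, 7, 1, 13, 10, 11, 12, 9]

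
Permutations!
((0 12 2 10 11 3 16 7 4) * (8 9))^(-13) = (0 3 12 16 2 7 10 4 11)(8 9) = ((0 12 2 10 11 3 16 7 4)(8 9))^(-13)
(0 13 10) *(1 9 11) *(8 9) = (0 13 10)(1 8 9 11) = [13, 8, 2, 3, 4, 5, 6, 7, 9, 11, 0, 1, 12, 10]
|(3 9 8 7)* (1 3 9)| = 6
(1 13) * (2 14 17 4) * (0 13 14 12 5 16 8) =(0 13 1 14 17 4 2 12 5 16 8) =[13, 14, 12, 3, 2, 16, 6, 7, 0, 9, 10, 11, 5, 1, 17, 15, 8, 4]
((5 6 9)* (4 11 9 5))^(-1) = (4 9 11)(5 6)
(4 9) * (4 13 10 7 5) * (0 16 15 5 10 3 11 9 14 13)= (0 16 15 5 4 14 13 3 11 9)(7 10)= [16, 1, 2, 11, 14, 4, 6, 10, 8, 0, 7, 9, 12, 3, 13, 5, 15]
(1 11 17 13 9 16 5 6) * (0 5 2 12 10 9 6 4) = [5, 11, 12, 3, 0, 4, 1, 7, 8, 16, 9, 17, 10, 6, 14, 15, 2, 13] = (0 5 4)(1 11 17 13 6)(2 12 10 9 16)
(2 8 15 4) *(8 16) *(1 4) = [0, 4, 16, 3, 2, 5, 6, 7, 15, 9, 10, 11, 12, 13, 14, 1, 8] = (1 4 2 16 8 15)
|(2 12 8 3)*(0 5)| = 4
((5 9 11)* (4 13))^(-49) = (4 13)(5 11 9)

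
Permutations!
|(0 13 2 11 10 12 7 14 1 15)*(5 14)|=|(0 13 2 11 10 12 7 5 14 1 15)|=11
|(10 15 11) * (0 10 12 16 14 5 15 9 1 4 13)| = 6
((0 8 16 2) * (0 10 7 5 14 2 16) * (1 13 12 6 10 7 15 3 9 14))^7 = ((16)(0 8)(1 13 12 6 10 15 3 9 14 2 7 5))^7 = (16)(0 8)(1 9 12 2 10 5 3 13 14 6 7 15)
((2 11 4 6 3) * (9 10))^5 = (11)(9 10)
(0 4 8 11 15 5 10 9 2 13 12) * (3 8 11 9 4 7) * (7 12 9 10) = (0 12)(2 13 9)(3 8 10 4 11 15 5 7) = [12, 1, 13, 8, 11, 7, 6, 3, 10, 2, 4, 15, 0, 9, 14, 5]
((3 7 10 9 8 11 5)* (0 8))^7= ((0 8 11 5 3 7 10 9))^7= (0 9 10 7 3 5 11 8)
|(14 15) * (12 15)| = |(12 15 14)| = 3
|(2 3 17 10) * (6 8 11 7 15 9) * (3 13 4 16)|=|(2 13 4 16 3 17 10)(6 8 11 7 15 9)|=42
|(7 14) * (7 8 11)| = |(7 14 8 11)| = 4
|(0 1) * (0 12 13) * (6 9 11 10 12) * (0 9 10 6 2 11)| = 9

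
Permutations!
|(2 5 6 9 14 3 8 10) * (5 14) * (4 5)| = 20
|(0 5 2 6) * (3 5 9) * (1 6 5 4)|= |(0 9 3 4 1 6)(2 5)|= 6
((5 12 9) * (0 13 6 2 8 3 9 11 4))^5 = (0 3 4 8 11 2 12 6 5 13 9)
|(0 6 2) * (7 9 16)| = |(0 6 2)(7 9 16)| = 3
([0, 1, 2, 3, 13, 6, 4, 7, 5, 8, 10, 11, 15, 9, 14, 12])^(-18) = (15)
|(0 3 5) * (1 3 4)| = 5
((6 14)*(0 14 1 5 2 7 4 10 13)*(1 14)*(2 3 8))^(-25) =((0 1 5 3 8 2 7 4 10 13)(6 14))^(-25) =(0 2)(1 7)(3 10)(4 5)(6 14)(8 13)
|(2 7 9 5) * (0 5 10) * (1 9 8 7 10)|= 4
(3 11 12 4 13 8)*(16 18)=[0, 1, 2, 11, 13, 5, 6, 7, 3, 9, 10, 12, 4, 8, 14, 15, 18, 17, 16]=(3 11 12 4 13 8)(16 18)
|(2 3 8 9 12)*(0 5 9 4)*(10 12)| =|(0 5 9 10 12 2 3 8 4)| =9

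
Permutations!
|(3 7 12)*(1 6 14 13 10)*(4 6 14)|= 12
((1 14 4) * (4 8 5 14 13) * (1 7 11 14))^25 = (1 13 4 7 11 14 8 5)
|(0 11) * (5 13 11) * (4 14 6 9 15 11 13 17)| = 9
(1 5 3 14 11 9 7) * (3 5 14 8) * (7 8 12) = [0, 14, 2, 12, 4, 5, 6, 1, 3, 8, 10, 9, 7, 13, 11] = (1 14 11 9 8 3 12 7)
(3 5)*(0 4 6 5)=(0 4 6 5 3)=[4, 1, 2, 0, 6, 3, 5]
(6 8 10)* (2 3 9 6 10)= (10)(2 3 9 6 8)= [0, 1, 3, 9, 4, 5, 8, 7, 2, 6, 10]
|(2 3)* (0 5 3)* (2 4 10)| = |(0 5 3 4 10 2)| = 6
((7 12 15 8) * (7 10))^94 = ((7 12 15 8 10))^94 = (7 10 8 15 12)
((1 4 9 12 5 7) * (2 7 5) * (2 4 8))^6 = ((1 8 2 7)(4 9 12))^6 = (12)(1 2)(7 8)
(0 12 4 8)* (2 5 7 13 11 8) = (0 12 4 2 5 7 13 11 8) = [12, 1, 5, 3, 2, 7, 6, 13, 0, 9, 10, 8, 4, 11]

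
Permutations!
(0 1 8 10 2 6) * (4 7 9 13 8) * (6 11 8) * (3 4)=(0 1 3 4 7 9 13 6)(2 11 8 10)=[1, 3, 11, 4, 7, 5, 0, 9, 10, 13, 2, 8, 12, 6]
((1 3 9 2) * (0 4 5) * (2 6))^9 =(1 2 6 9 3)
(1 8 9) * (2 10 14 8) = (1 2 10 14 8 9) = [0, 2, 10, 3, 4, 5, 6, 7, 9, 1, 14, 11, 12, 13, 8]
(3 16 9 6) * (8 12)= [0, 1, 2, 16, 4, 5, 3, 7, 12, 6, 10, 11, 8, 13, 14, 15, 9]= (3 16 9 6)(8 12)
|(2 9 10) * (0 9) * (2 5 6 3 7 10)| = |(0 9 2)(3 7 10 5 6)| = 15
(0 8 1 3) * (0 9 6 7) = (0 8 1 3 9 6 7) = [8, 3, 2, 9, 4, 5, 7, 0, 1, 6]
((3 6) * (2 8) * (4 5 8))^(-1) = (2 8 5 4)(3 6)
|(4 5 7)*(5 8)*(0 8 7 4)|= 5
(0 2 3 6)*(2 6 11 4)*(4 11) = (11)(0 6)(2 3 4) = [6, 1, 3, 4, 2, 5, 0, 7, 8, 9, 10, 11]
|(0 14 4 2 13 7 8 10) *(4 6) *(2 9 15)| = 11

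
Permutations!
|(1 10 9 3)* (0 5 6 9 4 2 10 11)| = 21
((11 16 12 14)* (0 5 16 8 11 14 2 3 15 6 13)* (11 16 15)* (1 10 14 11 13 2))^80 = ((0 5 15 6 2 3 13)(1 10 14 11 8 16 12))^80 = (0 6 13 15 3 5 2)(1 11 12 14 16 10 8)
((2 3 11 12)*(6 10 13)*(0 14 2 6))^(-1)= ((0 14 2 3 11 12 6 10 13))^(-1)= (0 13 10 6 12 11 3 2 14)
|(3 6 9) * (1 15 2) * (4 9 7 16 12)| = |(1 15 2)(3 6 7 16 12 4 9)| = 21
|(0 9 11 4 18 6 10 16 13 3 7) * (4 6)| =|(0 9 11 6 10 16 13 3 7)(4 18)| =18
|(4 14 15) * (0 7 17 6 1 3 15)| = 9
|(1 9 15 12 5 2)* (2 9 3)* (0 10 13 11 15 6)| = 9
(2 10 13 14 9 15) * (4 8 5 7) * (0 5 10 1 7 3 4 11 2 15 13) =[5, 7, 1, 4, 8, 3, 6, 11, 10, 13, 0, 2, 12, 14, 9, 15] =(15)(0 5 3 4 8 10)(1 7 11 2)(9 13 14)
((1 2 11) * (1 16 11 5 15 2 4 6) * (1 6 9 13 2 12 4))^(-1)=(2 13 9 4 12 15 5)(11 16)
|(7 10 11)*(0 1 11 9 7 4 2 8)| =|(0 1 11 4 2 8)(7 10 9)| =6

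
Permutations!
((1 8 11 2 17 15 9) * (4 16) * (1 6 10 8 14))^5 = ((1 14)(2 17 15 9 6 10 8 11)(4 16))^5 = (1 14)(2 10 15 11 6 17 8 9)(4 16)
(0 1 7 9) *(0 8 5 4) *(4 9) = [1, 7, 2, 3, 0, 9, 6, 4, 5, 8] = (0 1 7 4)(5 9 8)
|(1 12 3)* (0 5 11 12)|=6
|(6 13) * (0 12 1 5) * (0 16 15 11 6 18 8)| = 11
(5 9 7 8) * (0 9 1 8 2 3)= (0 9 7 2 3)(1 8 5)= [9, 8, 3, 0, 4, 1, 6, 2, 5, 7]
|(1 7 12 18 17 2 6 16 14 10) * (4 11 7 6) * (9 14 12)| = |(1 6 16 12 18 17 2 4 11 7 9 14 10)| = 13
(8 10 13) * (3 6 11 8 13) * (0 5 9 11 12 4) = (13)(0 5 9 11 8 10 3 6 12 4) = [5, 1, 2, 6, 0, 9, 12, 7, 10, 11, 3, 8, 4, 13]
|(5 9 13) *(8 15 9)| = 5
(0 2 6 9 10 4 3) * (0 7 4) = (0 2 6 9 10)(3 7 4) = [2, 1, 6, 7, 3, 5, 9, 4, 8, 10, 0]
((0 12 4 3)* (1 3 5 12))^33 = ((0 1 3)(4 5 12))^33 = (12)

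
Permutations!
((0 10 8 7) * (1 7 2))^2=(0 8 1)(2 7 10)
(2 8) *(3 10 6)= (2 8)(3 10 6)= [0, 1, 8, 10, 4, 5, 3, 7, 2, 9, 6]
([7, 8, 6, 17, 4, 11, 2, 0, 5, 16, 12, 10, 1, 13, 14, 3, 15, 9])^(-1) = [7, 12, 6, 15, 4, 8, 2, 0, 1, 17, 11, 5, 10, 13, 14, 16, 9, 3]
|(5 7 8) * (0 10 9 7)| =|(0 10 9 7 8 5)| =6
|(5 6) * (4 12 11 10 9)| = 10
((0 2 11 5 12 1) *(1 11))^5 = (0 1 2)(5 11 12) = ((0 2 1)(5 12 11))^5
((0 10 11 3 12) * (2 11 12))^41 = (0 12 10)(2 3 11)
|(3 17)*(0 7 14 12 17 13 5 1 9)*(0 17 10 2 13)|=|(0 7 14 12 10 2 13 5 1 9 17 3)|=12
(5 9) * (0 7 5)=(0 7 5 9)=[7, 1, 2, 3, 4, 9, 6, 5, 8, 0]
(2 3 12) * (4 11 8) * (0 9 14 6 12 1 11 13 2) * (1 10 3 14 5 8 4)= (0 9 5 8 1 11 4 13 2 14 6 12)(3 10)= [9, 11, 14, 10, 13, 8, 12, 7, 1, 5, 3, 4, 0, 2, 6]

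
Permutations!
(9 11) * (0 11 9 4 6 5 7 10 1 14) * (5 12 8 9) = (0 11 4 6 12 8 9 5 7 10 1 14) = [11, 14, 2, 3, 6, 7, 12, 10, 9, 5, 1, 4, 8, 13, 0]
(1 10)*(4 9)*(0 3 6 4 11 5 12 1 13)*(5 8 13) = (0 3 6 4 9 11 8 13)(1 10 5 12) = [3, 10, 2, 6, 9, 12, 4, 7, 13, 11, 5, 8, 1, 0]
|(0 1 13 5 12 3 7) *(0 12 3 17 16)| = 9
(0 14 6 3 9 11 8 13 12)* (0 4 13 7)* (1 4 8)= (0 14 6 3 9 11 1 4 13 12 8 7)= [14, 4, 2, 9, 13, 5, 3, 0, 7, 11, 10, 1, 8, 12, 6]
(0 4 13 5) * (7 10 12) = [4, 1, 2, 3, 13, 0, 6, 10, 8, 9, 12, 11, 7, 5] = (0 4 13 5)(7 10 12)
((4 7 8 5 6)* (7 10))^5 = ((4 10 7 8 5 6))^5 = (4 6 5 8 7 10)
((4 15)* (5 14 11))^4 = ((4 15)(5 14 11))^4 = (15)(5 14 11)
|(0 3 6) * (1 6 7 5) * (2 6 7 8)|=15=|(0 3 8 2 6)(1 7 5)|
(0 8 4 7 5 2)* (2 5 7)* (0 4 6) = (0 8 6)(2 4) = [8, 1, 4, 3, 2, 5, 0, 7, 6]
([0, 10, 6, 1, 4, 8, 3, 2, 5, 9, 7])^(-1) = (1 3 6 2 7 10)(5 8)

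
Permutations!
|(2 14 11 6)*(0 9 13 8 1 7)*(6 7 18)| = 11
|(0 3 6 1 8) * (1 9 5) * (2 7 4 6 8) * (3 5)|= 10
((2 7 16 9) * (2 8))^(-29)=((2 7 16 9 8))^(-29)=(2 7 16 9 8)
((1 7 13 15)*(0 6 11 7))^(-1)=((0 6 11 7 13 15 1))^(-1)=(0 1 15 13 7 11 6)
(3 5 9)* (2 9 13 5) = (2 9 3)(5 13) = [0, 1, 9, 2, 4, 13, 6, 7, 8, 3, 10, 11, 12, 5]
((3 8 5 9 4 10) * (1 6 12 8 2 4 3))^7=(1 2 5 6 4 9 12 10 3 8)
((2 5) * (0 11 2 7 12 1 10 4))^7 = ((0 11 2 5 7 12 1 10 4))^7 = (0 10 12 5 11 4 1 7 2)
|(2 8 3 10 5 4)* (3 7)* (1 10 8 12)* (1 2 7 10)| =6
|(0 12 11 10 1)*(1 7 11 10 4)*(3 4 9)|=9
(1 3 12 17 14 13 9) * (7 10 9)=(1 3 12 17 14 13 7 10 9)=[0, 3, 2, 12, 4, 5, 6, 10, 8, 1, 9, 11, 17, 7, 13, 15, 16, 14]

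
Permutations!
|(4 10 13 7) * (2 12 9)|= 12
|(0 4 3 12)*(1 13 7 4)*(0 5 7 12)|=|(0 1 13 12 5 7 4 3)|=8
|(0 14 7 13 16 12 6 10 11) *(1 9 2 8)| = 36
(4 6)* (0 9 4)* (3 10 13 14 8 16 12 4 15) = (0 9 15 3 10 13 14 8 16 12 4 6) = [9, 1, 2, 10, 6, 5, 0, 7, 16, 15, 13, 11, 4, 14, 8, 3, 12]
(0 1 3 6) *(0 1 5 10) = [5, 3, 2, 6, 4, 10, 1, 7, 8, 9, 0] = (0 5 10)(1 3 6)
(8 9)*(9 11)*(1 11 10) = (1 11 9 8 10) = [0, 11, 2, 3, 4, 5, 6, 7, 10, 8, 1, 9]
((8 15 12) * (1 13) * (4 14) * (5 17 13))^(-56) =((1 5 17 13)(4 14)(8 15 12))^(-56) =(17)(8 15 12)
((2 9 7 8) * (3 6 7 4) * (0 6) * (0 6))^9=(2 4 6 8 9 3 7)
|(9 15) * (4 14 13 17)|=4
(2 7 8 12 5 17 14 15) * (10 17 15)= (2 7 8 12 5 15)(10 17 14)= [0, 1, 7, 3, 4, 15, 6, 8, 12, 9, 17, 11, 5, 13, 10, 2, 16, 14]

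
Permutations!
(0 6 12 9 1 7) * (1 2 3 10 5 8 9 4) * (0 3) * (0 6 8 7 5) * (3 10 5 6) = [8, 6, 3, 5, 1, 7, 12, 10, 9, 2, 0, 11, 4] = (0 8 9 2 3 5 7 10)(1 6 12 4)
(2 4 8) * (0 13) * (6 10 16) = (0 13)(2 4 8)(6 10 16) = [13, 1, 4, 3, 8, 5, 10, 7, 2, 9, 16, 11, 12, 0, 14, 15, 6]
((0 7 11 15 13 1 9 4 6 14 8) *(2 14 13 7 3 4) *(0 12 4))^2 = (1 2 8 4 13 9 14 12 6)(7 15 11)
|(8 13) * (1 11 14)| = 6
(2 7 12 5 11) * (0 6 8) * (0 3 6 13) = [13, 1, 7, 6, 4, 11, 8, 12, 3, 9, 10, 2, 5, 0] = (0 13)(2 7 12 5 11)(3 6 8)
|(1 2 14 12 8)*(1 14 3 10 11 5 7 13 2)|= 21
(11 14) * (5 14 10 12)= (5 14 11 10 12)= [0, 1, 2, 3, 4, 14, 6, 7, 8, 9, 12, 10, 5, 13, 11]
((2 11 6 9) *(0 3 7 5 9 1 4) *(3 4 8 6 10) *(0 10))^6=(0 9 3)(2 7 4)(5 10 11)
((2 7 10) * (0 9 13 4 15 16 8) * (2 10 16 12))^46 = ((0 9 13 4 15 12 2 7 16 8))^46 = (0 2 13 16 15)(4 8 12 9 7)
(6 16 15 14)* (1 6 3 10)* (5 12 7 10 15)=(1 6 16 5 12 7 10)(3 15 14)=[0, 6, 2, 15, 4, 12, 16, 10, 8, 9, 1, 11, 7, 13, 3, 14, 5]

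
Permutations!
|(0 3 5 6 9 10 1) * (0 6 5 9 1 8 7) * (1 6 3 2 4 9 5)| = |(0 2 4 9 10 8 7)(1 3 5)| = 21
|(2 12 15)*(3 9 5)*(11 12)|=12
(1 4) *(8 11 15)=[0, 4, 2, 3, 1, 5, 6, 7, 11, 9, 10, 15, 12, 13, 14, 8]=(1 4)(8 11 15)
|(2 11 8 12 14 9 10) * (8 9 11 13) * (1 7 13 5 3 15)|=13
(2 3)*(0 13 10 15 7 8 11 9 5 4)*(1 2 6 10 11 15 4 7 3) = [13, 2, 1, 6, 0, 7, 10, 8, 15, 5, 4, 9, 12, 11, 14, 3] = (0 13 11 9 5 7 8 15 3 6 10 4)(1 2)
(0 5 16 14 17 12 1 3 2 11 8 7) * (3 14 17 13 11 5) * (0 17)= (0 3 2 5 16)(1 14 13 11 8 7 17 12)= [3, 14, 5, 2, 4, 16, 6, 17, 7, 9, 10, 8, 1, 11, 13, 15, 0, 12]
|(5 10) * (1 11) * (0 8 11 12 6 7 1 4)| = 4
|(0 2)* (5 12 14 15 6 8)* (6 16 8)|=|(0 2)(5 12 14 15 16 8)|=6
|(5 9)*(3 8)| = 2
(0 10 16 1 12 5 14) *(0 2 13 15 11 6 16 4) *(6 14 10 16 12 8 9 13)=(0 16 1 8 9 13 15 11 14 2 6 12 5 10 4)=[16, 8, 6, 3, 0, 10, 12, 7, 9, 13, 4, 14, 5, 15, 2, 11, 1]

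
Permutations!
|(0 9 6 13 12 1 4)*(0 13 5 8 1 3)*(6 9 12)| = 6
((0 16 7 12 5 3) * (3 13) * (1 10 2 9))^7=(16)(1 9 2 10)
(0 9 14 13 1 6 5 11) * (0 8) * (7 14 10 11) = [9, 6, 2, 3, 4, 7, 5, 14, 0, 10, 11, 8, 12, 1, 13] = (0 9 10 11 8)(1 6 5 7 14 13)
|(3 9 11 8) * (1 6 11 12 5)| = |(1 6 11 8 3 9 12 5)| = 8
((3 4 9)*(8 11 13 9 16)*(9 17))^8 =(17)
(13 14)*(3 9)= (3 9)(13 14)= [0, 1, 2, 9, 4, 5, 6, 7, 8, 3, 10, 11, 12, 14, 13]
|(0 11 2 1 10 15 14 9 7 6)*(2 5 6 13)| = 8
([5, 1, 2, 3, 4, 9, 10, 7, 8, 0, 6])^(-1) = (0 9 5)(6 10)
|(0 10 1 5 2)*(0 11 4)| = |(0 10 1 5 2 11 4)| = 7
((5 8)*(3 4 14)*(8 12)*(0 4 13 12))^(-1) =(0 5 8 12 13 3 14 4)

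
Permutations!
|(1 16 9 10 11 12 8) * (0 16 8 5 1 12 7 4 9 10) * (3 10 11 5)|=|(0 16 11 7 4 9)(1 8 12 3 10 5)|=6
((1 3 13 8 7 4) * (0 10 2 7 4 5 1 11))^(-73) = ((0 10 2 7 5 1 3 13 8 4 11))^(-73) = (0 5 8 10 1 4 2 3 11 7 13)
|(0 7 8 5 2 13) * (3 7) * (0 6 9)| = |(0 3 7 8 5 2 13 6 9)| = 9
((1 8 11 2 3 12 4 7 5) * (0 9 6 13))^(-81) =(0 13 6 9)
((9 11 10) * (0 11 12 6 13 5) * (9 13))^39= ((0 11 10 13 5)(6 9 12))^39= (0 5 13 10 11)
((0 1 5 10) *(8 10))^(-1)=(0 10 8 5 1)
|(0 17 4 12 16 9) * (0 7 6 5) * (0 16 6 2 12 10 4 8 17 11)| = 14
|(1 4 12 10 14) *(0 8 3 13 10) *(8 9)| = 10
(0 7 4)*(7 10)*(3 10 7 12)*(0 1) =(0 7 4 1)(3 10 12) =[7, 0, 2, 10, 1, 5, 6, 4, 8, 9, 12, 11, 3]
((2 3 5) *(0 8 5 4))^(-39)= ((0 8 5 2 3 4))^(-39)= (0 2)(3 8)(4 5)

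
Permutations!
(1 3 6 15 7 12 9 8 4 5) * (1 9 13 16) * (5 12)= [0, 3, 2, 6, 12, 9, 15, 5, 4, 8, 10, 11, 13, 16, 14, 7, 1]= (1 3 6 15 7 5 9 8 4 12 13 16)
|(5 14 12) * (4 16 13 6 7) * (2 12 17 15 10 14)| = |(2 12 5)(4 16 13 6 7)(10 14 17 15)| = 60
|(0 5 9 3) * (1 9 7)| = 6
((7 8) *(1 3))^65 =((1 3)(7 8))^65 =(1 3)(7 8)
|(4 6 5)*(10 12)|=|(4 6 5)(10 12)|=6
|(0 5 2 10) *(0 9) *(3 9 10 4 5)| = 3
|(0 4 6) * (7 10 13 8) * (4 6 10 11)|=6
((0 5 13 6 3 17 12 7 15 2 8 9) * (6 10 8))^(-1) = ((0 5 13 10 8 9)(2 6 3 17 12 7 15))^(-1) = (0 9 8 10 13 5)(2 15 7 12 17 3 6)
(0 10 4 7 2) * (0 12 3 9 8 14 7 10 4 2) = (0 4 10 2 12 3 9 8 14 7) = [4, 1, 12, 9, 10, 5, 6, 0, 14, 8, 2, 11, 3, 13, 7]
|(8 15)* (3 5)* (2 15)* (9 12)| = |(2 15 8)(3 5)(9 12)| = 6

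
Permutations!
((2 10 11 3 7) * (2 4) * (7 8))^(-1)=(2 4 7 8 3 11 10)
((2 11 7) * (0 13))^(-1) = (0 13)(2 7 11)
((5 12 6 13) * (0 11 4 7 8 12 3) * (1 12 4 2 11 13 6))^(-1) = (0 3 5 13)(1 12)(2 11)(4 8 7)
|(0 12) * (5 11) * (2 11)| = 6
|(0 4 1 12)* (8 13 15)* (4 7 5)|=|(0 7 5 4 1 12)(8 13 15)|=6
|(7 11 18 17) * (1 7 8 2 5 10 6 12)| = 11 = |(1 7 11 18 17 8 2 5 10 6 12)|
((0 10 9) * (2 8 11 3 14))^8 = (0 9 10)(2 3 8 14 11)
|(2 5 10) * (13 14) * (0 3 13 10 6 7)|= 9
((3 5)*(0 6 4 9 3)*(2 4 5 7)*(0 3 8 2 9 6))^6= ((2 4 6 5 3 7 9 8))^6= (2 9 3 6)(4 8 7 5)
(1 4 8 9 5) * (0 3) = (0 3)(1 4 8 9 5) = [3, 4, 2, 0, 8, 1, 6, 7, 9, 5]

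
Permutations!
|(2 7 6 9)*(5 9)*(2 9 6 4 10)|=4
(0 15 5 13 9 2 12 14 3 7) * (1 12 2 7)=[15, 12, 2, 1, 4, 13, 6, 0, 8, 7, 10, 11, 14, 9, 3, 5]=(0 15 5 13 9 7)(1 12 14 3)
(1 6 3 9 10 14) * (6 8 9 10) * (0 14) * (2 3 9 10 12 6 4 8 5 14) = (0 2 3 12 6 9 4 8 10)(1 5 14) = [2, 5, 3, 12, 8, 14, 9, 7, 10, 4, 0, 11, 6, 13, 1]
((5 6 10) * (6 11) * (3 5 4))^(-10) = ((3 5 11 6 10 4))^(-10) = (3 11 10)(4 5 6)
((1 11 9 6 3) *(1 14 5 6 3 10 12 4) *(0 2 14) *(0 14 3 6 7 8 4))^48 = ((0 2 3 14 5 7 8 4 1 11 9 6 10 12))^48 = (0 8 10 5 9 3 1)(2 4 12 7 6 14 11)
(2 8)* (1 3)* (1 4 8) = [0, 3, 1, 4, 8, 5, 6, 7, 2] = (1 3 4 8 2)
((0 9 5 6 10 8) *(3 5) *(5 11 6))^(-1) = ((0 9 3 11 6 10 8))^(-1) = (0 8 10 6 11 3 9)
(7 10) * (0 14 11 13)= (0 14 11 13)(7 10)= [14, 1, 2, 3, 4, 5, 6, 10, 8, 9, 7, 13, 12, 0, 11]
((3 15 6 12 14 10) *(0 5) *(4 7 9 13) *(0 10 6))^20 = (15)(6 14 12)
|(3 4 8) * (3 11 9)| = 5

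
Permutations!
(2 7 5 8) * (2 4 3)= (2 7 5 8 4 3)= [0, 1, 7, 2, 3, 8, 6, 5, 4]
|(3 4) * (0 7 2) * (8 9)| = |(0 7 2)(3 4)(8 9)| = 6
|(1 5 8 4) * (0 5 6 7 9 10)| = |(0 5 8 4 1 6 7 9 10)| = 9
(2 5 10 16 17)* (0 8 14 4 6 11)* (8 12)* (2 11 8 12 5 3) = (0 5 10 16 17 11)(2 3)(4 6 8 14) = [5, 1, 3, 2, 6, 10, 8, 7, 14, 9, 16, 0, 12, 13, 4, 15, 17, 11]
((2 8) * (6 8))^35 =(2 8 6)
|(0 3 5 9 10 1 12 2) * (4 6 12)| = |(0 3 5 9 10 1 4 6 12 2)| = 10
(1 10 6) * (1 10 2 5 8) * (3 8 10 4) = [0, 2, 5, 8, 3, 10, 4, 7, 1, 9, 6] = (1 2 5 10 6 4 3 8)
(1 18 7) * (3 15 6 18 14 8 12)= (1 14 8 12 3 15 6 18 7)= [0, 14, 2, 15, 4, 5, 18, 1, 12, 9, 10, 11, 3, 13, 8, 6, 16, 17, 7]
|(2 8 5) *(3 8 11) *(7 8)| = |(2 11 3 7 8 5)| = 6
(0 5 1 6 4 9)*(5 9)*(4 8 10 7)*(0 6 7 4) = (0 9 6 8 10 4 5 1 7) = [9, 7, 2, 3, 5, 1, 8, 0, 10, 6, 4]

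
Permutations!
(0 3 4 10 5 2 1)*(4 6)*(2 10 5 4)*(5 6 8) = (0 3 8 5 10 4 6 2 1) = [3, 0, 1, 8, 6, 10, 2, 7, 5, 9, 4]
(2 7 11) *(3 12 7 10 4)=(2 10 4 3 12 7 11)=[0, 1, 10, 12, 3, 5, 6, 11, 8, 9, 4, 2, 7]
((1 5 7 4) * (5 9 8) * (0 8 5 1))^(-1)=((0 8 1 9 5 7 4))^(-1)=(0 4 7 5 9 1 8)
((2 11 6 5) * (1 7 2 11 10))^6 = (11)(1 2)(7 10)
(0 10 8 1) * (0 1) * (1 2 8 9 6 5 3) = [10, 2, 8, 1, 4, 3, 5, 7, 0, 6, 9] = (0 10 9 6 5 3 1 2 8)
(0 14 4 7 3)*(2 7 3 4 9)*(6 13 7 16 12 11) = (0 14 9 2 16 12 11 6 13 7 4 3) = [14, 1, 16, 0, 3, 5, 13, 4, 8, 2, 10, 6, 11, 7, 9, 15, 12]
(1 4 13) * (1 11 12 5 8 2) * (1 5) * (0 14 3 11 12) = (0 14 3 11)(1 4 13 12)(2 5 8) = [14, 4, 5, 11, 13, 8, 6, 7, 2, 9, 10, 0, 1, 12, 3]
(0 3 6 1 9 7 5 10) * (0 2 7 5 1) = (0 3 6)(1 9 5 10 2 7) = [3, 9, 7, 6, 4, 10, 0, 1, 8, 5, 2]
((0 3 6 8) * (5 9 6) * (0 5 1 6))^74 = ((0 3 1 6 8 5 9))^74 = (0 8 3 5 1 9 6)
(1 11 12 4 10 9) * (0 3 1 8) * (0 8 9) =(0 3 1 11 12 4 10) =[3, 11, 2, 1, 10, 5, 6, 7, 8, 9, 0, 12, 4]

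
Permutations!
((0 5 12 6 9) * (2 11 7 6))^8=(12)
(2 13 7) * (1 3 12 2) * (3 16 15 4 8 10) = [0, 16, 13, 12, 8, 5, 6, 1, 10, 9, 3, 11, 2, 7, 14, 4, 15] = (1 16 15 4 8 10 3 12 2 13 7)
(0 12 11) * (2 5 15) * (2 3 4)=[12, 1, 5, 4, 2, 15, 6, 7, 8, 9, 10, 0, 11, 13, 14, 3]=(0 12 11)(2 5 15 3 4)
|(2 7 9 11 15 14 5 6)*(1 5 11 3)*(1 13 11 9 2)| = |(1 5 6)(2 7)(3 13 11 15 14 9)| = 6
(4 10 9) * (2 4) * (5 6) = (2 4 10 9)(5 6) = [0, 1, 4, 3, 10, 6, 5, 7, 8, 2, 9]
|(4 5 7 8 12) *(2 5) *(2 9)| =|(2 5 7 8 12 4 9)| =7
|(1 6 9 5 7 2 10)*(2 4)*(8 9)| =9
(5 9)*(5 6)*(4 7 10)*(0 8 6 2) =(0 8 6 5 9 2)(4 7 10) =[8, 1, 0, 3, 7, 9, 5, 10, 6, 2, 4]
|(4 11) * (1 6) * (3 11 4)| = 2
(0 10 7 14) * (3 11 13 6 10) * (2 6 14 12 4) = [3, 1, 6, 11, 2, 5, 10, 12, 8, 9, 7, 13, 4, 14, 0] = (0 3 11 13 14)(2 6 10 7 12 4)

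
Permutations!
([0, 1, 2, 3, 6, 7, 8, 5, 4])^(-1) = [0, 1, 2, 3, 8, 7, 4, 5, 6]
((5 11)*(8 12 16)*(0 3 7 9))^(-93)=((0 3 7 9)(5 11)(8 12 16))^(-93)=(16)(0 9 7 3)(5 11)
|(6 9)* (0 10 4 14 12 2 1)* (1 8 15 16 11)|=22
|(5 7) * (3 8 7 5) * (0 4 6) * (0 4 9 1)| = |(0 9 1)(3 8 7)(4 6)| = 6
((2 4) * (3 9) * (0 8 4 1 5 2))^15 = (3 9)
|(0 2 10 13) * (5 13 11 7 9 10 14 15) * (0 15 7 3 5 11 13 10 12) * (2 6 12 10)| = 30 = |(0 6 12)(2 14 7 9 10 13 15 11 3 5)|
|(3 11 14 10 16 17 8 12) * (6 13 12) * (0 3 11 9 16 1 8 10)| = |(0 3 9 16 17 10 1 8 6 13 12 11 14)| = 13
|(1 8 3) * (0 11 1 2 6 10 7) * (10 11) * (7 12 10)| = |(0 7)(1 8 3 2 6 11)(10 12)| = 6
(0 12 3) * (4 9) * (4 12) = [4, 1, 2, 0, 9, 5, 6, 7, 8, 12, 10, 11, 3] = (0 4 9 12 3)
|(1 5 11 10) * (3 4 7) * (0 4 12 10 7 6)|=|(0 4 6)(1 5 11 7 3 12 10)|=21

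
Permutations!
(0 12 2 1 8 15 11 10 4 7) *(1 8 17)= (0 12 2 8 15 11 10 4 7)(1 17)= [12, 17, 8, 3, 7, 5, 6, 0, 15, 9, 4, 10, 2, 13, 14, 11, 16, 1]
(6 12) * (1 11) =[0, 11, 2, 3, 4, 5, 12, 7, 8, 9, 10, 1, 6] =(1 11)(6 12)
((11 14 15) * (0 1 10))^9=(15)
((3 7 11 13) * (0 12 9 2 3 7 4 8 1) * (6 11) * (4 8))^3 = ((0 12 9 2 3 8 1)(6 11 13 7))^3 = (0 2 1 9 8 12 3)(6 7 13 11)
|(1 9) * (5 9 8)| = |(1 8 5 9)| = 4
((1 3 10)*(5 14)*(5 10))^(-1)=((1 3 5 14 10))^(-1)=(1 10 14 5 3)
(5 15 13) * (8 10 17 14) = (5 15 13)(8 10 17 14) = [0, 1, 2, 3, 4, 15, 6, 7, 10, 9, 17, 11, 12, 5, 8, 13, 16, 14]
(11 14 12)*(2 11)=(2 11 14 12)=[0, 1, 11, 3, 4, 5, 6, 7, 8, 9, 10, 14, 2, 13, 12]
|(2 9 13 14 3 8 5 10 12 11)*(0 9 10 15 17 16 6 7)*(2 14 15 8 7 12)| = |(0 9 13 15 17 16 6 12 11 14 3 7)(2 10)(5 8)| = 12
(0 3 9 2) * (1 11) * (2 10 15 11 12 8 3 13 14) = [13, 12, 0, 9, 4, 5, 6, 7, 3, 10, 15, 1, 8, 14, 2, 11] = (0 13 14 2)(1 12 8 3 9 10 15 11)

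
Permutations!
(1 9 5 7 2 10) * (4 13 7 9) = (1 4 13 7 2 10)(5 9) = [0, 4, 10, 3, 13, 9, 6, 2, 8, 5, 1, 11, 12, 7]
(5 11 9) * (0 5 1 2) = (0 5 11 9 1 2) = [5, 2, 0, 3, 4, 11, 6, 7, 8, 1, 10, 9]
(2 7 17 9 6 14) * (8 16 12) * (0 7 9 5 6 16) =[7, 1, 9, 3, 4, 6, 14, 17, 0, 16, 10, 11, 8, 13, 2, 15, 12, 5] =(0 7 17 5 6 14 2 9 16 12 8)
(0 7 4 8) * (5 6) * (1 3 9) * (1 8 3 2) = [7, 2, 1, 9, 3, 6, 5, 4, 0, 8] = (0 7 4 3 9 8)(1 2)(5 6)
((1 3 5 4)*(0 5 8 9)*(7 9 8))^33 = ((0 5 4 1 3 7 9))^33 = (0 7 1 5 9 3 4)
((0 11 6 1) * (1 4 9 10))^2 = (0 6 9 1 11 4 10) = ((0 11 6 4 9 10 1))^2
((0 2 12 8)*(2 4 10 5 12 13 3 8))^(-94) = ((0 4 10 5 12 2 13 3 8))^(-94) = (0 2 4 13 10 3 5 8 12)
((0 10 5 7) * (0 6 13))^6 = ((0 10 5 7 6 13))^6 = (13)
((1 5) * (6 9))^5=((1 5)(6 9))^5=(1 5)(6 9)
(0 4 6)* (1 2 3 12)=(0 4 6)(1 2 3 12)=[4, 2, 3, 12, 6, 5, 0, 7, 8, 9, 10, 11, 1]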